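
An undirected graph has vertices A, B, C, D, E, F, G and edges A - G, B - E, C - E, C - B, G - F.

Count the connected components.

From A: component {A, F, G}.
From B: component {B, C, E}.
From D: component {D}.
That's 3 components.

3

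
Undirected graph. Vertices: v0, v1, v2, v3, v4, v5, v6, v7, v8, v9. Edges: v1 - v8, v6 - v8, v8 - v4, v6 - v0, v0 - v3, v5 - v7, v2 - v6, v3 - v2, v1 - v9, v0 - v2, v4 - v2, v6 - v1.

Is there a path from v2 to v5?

No

Explore from v2.
Distance 1: reach v0, v3, v4, v6.
Distance 2: reach v1, v8.
Distance 3: reach v9.
The search is exhausted without reaching v5; it lies in a different component.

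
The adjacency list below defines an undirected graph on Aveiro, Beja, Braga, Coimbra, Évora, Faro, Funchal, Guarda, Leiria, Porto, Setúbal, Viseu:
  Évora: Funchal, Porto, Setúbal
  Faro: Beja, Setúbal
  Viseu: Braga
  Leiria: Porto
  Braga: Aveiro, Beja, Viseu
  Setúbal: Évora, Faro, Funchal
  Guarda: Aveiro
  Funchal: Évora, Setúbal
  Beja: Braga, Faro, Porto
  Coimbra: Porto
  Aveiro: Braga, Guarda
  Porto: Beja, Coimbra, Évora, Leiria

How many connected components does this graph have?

From Aveiro: component {Aveiro, Beja, Braga, Coimbra, Évora, Faro, Funchal, Guarda, Leiria, Porto, Setúbal, Viseu}.
That's 1 component.

1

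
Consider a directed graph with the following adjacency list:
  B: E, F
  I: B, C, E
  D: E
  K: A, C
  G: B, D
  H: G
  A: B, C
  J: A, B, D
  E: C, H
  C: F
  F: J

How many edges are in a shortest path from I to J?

3

Distance 0: I.
Distance 1: B, C, E.
Distance 2: F, H.
Distance 3: G, J — contains J.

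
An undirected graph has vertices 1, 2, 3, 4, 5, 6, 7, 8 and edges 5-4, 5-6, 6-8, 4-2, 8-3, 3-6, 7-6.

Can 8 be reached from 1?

1 has no edges, so nothing is reachable from it.

No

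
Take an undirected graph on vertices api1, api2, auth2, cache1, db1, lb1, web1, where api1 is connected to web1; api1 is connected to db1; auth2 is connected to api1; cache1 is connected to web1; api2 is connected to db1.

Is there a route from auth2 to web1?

Explore from auth2.
Distance 1: reach api1.
Distance 2: reach db1, web1.
Found web1.

Yes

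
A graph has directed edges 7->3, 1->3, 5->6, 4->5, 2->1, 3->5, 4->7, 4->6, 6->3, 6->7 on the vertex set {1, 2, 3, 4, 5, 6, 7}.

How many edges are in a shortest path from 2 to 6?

4

Distance 0: 2.
Distance 1: 1.
Distance 2: 3.
Distance 3: 5.
Distance 4: 6 — contains 6.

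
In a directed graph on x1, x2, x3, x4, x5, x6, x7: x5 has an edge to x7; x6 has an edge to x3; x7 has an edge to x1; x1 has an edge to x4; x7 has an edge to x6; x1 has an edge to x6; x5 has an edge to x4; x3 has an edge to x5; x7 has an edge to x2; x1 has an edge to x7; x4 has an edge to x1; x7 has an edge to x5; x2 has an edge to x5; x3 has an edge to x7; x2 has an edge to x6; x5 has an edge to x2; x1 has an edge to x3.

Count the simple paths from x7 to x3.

x7→x1→x3
x7→x1→x6→x3
x7→x2→x5→x4→x1→x3
x7→x2→x5→x4→x1→x6→x3
x7→x2→x6→x3
x7→x5→x2→x6→x3
x7→x5→x4→x1→x3
x7→x5→x4→x1→x6→x3
x7→x6→x3

9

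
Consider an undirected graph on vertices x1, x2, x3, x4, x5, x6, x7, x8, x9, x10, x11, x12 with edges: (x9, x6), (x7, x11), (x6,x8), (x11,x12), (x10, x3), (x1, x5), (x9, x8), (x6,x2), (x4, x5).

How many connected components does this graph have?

4

From x1: component {x1, x4, x5}.
From x2: component {x2, x6, x8, x9}.
From x3: component {x3, x10}.
From x7: component {x7, x11, x12}.
That's 4 components.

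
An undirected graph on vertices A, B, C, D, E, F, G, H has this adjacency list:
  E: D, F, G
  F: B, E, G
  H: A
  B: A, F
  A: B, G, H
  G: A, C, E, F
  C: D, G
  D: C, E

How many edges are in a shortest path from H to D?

Distance 0: H.
Distance 1: A.
Distance 2: B, G.
Distance 3: C, E, F.
Distance 4: D — contains D.

4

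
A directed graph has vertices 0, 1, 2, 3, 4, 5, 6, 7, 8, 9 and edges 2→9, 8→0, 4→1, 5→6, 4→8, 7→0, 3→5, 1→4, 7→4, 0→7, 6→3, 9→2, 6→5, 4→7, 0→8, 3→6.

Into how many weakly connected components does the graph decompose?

3

From 0: component {0, 1, 4, 7, 8}.
From 2: component {2, 9}.
From 3: component {3, 5, 6}.
That's 3 components.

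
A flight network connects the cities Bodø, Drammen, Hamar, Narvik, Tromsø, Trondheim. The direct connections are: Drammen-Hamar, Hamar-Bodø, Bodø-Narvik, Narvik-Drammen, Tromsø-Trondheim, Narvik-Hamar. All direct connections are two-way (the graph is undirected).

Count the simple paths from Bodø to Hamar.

Bodø–Hamar
Bodø–Narvik–Drammen–Hamar
Bodø–Narvik–Hamar

3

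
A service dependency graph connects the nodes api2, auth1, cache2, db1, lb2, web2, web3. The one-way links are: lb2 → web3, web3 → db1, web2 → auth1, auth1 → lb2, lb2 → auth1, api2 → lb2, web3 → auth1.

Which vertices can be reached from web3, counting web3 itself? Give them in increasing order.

Start at web3.
Its neighbours: auth1, db1.
Then their neighbours: lb2.
Nothing further is reachable.

auth1, db1, lb2, web3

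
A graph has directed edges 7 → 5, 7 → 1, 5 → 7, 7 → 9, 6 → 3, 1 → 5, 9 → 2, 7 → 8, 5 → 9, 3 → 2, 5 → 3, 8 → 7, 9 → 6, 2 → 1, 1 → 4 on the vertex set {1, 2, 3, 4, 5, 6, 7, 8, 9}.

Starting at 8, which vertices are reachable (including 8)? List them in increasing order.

Start at 8.
Its neighbours: 7.
Then their neighbours: 1, 5, 9.
Then next layer: 2, 3, 4, 6.
Every vertex is now reached.

1, 2, 3, 4, 5, 6, 7, 8, 9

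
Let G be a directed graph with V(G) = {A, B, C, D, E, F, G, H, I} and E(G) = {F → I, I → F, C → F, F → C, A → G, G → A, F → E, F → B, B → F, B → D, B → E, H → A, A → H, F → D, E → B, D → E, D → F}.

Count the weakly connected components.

2

From A: component {A, G, H}.
From B: component {B, C, D, E, F, I}.
That's 2 components.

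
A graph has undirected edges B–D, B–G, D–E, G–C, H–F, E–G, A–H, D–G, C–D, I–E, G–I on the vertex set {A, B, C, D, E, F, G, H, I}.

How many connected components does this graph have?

2

From A: component {A, F, H}.
From B: component {B, C, D, E, G, I}.
That's 2 components.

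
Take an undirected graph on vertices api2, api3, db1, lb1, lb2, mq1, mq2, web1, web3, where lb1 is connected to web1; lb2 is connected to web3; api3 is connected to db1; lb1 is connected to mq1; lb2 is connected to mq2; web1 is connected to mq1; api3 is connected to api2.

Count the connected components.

From api2: component {api2, api3, db1}.
From lb1: component {lb1, mq1, web1}.
From lb2: component {lb2, mq2, web3}.
That's 3 components.

3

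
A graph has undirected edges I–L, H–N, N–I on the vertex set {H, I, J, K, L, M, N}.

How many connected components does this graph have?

4

From H: component {H, I, L, N}.
From J: component {J}.
From K: component {K}.
From M: component {M}.
That's 4 components.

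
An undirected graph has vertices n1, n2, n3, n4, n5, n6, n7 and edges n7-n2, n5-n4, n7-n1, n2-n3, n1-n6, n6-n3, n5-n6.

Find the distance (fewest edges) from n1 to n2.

Distance 0: n1.
Distance 1: n6, n7.
Distance 2: n2, n3, n5 — contains n2.

2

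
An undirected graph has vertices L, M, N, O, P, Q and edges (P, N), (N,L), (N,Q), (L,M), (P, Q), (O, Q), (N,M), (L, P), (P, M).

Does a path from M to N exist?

Yes

Explore from M.
Distance 1: reach L, N, P.
Found N.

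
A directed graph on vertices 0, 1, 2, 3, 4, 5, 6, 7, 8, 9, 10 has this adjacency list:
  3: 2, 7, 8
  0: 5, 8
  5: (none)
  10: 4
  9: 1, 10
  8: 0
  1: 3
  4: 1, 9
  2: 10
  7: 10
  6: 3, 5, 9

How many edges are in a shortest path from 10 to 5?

6

Distance 0: 10.
Distance 1: 4.
Distance 2: 1, 9.
Distance 3: 3.
Distance 4: 2, 7, 8.
Distance 5: 0.
Distance 6: 5 — contains 5.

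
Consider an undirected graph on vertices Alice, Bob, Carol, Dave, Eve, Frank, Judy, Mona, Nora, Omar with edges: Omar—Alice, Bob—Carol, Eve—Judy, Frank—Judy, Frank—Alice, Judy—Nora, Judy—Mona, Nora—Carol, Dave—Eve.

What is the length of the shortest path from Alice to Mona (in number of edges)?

Distance 0: Alice.
Distance 1: Frank, Omar.
Distance 2: Judy.
Distance 3: Eve, Mona, Nora — contains Mona.

3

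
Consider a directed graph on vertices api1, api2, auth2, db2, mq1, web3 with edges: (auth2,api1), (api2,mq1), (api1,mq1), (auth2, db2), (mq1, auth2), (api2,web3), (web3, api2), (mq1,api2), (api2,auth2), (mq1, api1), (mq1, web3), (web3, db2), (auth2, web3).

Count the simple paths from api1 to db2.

7

api1→mq1→api2→auth2→db2
api1→mq1→api2→auth2→web3→db2
api1→mq1→api2→web3→db2
api1→mq1→auth2→db2
api1→mq1→auth2→web3→db2
api1→mq1→web3→api2→auth2→db2
api1→mq1→web3→db2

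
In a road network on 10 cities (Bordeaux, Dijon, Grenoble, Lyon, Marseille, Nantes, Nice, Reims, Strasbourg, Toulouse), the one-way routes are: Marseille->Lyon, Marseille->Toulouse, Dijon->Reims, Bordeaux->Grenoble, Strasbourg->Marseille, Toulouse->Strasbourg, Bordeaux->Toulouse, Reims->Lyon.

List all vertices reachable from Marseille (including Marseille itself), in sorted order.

Start at Marseille.
Its neighbours: Lyon, Toulouse.
Then their neighbours: Strasbourg.
Nothing further is reachable.

Lyon, Marseille, Strasbourg, Toulouse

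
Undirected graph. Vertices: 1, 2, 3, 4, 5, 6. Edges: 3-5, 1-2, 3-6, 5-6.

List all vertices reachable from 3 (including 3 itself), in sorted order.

3, 5, 6

Start at 3.
Its neighbours: 5, 6.
Nothing further is reachable.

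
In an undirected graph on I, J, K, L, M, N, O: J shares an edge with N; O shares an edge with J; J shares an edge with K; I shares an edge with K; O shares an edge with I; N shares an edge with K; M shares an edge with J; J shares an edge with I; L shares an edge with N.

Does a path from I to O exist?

Explore from I.
Distance 1: reach J, K, O.
Found O.

Yes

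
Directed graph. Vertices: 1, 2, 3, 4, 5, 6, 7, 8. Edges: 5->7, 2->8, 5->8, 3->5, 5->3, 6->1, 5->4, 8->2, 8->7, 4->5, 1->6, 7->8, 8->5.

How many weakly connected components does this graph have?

From 1: component {1, 6}.
From 2: component {2, 3, 4, 5, 7, 8}.
That's 2 components.

2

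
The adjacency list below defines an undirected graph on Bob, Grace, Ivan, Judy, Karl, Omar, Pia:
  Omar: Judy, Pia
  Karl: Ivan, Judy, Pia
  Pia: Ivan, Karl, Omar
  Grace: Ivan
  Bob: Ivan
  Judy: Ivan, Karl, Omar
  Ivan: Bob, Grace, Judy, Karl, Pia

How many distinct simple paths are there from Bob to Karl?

5

Bob–Ivan–Judy–Karl
Bob–Ivan–Judy–Omar–Pia–Karl
Bob–Ivan–Karl
Bob–Ivan–Pia–Karl
Bob–Ivan–Pia–Omar–Judy–Karl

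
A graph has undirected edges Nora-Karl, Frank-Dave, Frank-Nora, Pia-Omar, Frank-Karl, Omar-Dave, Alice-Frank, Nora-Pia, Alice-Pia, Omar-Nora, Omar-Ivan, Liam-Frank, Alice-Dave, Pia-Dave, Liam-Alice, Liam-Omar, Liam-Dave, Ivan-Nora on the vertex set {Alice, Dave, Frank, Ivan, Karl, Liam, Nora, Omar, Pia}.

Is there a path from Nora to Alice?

Explore from Nora.
Distance 1: reach Frank, Ivan, Karl, Omar, Pia.
Distance 2: reach Alice, Dave, Liam.
Found Alice.

Yes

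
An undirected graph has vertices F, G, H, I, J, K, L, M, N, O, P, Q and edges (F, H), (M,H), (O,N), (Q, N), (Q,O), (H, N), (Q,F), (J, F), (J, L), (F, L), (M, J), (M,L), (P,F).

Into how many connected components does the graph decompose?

4

From F: component {F, H, J, L, M, N, O, P, Q}.
From G: component {G}.
From I: component {I}.
From K: component {K}.
That's 4 components.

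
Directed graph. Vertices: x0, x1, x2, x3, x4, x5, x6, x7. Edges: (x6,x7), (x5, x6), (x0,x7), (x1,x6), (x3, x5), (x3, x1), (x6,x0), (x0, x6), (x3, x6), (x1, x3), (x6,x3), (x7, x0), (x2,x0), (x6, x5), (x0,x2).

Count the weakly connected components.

From x0: component {x0, x1, x2, x3, x5, x6, x7}.
From x4: component {x4}.
That's 2 components.

2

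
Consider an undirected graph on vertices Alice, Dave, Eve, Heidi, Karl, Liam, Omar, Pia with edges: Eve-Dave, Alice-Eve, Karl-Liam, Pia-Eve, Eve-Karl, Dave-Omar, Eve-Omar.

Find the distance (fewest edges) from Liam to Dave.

Distance 0: Liam.
Distance 1: Karl.
Distance 2: Eve.
Distance 3: Alice, Dave, Omar, Pia — contains Dave.

3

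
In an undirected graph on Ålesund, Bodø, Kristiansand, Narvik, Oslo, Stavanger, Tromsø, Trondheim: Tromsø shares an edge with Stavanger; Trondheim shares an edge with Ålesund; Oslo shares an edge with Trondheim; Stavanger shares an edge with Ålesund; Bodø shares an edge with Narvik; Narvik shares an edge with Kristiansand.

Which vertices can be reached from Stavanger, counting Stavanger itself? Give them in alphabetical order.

Ålesund, Oslo, Stavanger, Tromsø, Trondheim

Start at Stavanger.
Its neighbours: Ålesund, Tromsø.
Then their neighbours: Trondheim.
Then next layer: Oslo.
Nothing further is reachable.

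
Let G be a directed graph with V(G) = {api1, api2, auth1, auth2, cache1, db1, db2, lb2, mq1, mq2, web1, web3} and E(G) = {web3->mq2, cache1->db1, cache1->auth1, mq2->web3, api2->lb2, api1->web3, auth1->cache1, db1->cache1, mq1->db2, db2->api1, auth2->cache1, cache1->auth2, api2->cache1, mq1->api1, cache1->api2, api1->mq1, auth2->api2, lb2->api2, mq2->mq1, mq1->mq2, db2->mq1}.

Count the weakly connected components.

From api1: component {api1, db2, mq1, mq2, web3}.
From api2: component {api2, auth1, auth2, cache1, db1, lb2}.
From web1: component {web1}.
That's 3 components.

3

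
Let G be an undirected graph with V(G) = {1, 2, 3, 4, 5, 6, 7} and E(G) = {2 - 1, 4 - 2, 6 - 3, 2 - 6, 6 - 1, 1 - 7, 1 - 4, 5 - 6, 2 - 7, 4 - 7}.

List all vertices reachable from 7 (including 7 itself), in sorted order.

1, 2, 3, 4, 5, 6, 7

Start at 7.
Its neighbours: 1, 2, 4.
Then their neighbours: 6.
Then next layer: 3, 5.
Every vertex is now reached.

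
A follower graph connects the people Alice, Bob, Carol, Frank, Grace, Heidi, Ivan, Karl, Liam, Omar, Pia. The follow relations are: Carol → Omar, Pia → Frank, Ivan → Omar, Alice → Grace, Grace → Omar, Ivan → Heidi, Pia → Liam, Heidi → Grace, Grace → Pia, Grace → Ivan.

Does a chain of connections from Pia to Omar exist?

No

Explore from Pia.
Distance 1: reach Frank, Liam.
The search from Pia is exhausted; no directed path reaches Omar.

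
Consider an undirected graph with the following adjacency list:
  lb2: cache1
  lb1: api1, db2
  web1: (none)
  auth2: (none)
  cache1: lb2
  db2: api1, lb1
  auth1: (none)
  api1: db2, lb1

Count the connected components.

From api1: component {api1, db2, lb1}.
From auth1: component {auth1}.
From auth2: component {auth2}.
From cache1: component {cache1, lb2}.
From web1: component {web1}.
That's 5 components.

5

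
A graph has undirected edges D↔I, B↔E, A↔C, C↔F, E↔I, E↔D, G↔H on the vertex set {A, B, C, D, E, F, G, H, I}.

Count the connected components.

From A: component {A, C, F}.
From B: component {B, D, E, I}.
From G: component {G, H}.
That's 3 components.

3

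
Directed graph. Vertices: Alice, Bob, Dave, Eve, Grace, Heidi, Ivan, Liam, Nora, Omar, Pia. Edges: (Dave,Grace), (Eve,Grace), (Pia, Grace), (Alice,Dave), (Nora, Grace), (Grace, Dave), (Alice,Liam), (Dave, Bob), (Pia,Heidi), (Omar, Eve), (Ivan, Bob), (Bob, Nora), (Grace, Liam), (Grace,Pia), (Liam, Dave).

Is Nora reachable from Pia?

Explore from Pia.
Distance 1: reach Grace, Heidi.
Distance 2: reach Dave, Liam.
Distance 3: reach Bob.
Distance 4: reach Nora.
Found Nora.

Yes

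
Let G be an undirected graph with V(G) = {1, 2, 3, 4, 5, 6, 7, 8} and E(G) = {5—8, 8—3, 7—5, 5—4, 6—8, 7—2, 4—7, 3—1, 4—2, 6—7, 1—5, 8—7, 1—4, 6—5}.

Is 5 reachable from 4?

Explore from 4.
Distance 1: reach 1, 2, 5, 7.
Found 5.

Yes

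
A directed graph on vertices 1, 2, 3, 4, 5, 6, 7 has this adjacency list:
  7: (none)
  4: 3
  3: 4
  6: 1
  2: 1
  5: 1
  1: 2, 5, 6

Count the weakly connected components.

From 1: component {1, 2, 5, 6}.
From 3: component {3, 4}.
From 7: component {7}.
That's 3 components.

3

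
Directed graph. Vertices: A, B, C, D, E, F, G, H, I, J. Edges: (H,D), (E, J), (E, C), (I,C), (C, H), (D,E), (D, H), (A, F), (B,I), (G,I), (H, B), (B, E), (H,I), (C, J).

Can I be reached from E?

Yes

Explore from E.
Distance 1: reach C, J.
Distance 2: reach H.
Distance 3: reach B, D, I.
Found I.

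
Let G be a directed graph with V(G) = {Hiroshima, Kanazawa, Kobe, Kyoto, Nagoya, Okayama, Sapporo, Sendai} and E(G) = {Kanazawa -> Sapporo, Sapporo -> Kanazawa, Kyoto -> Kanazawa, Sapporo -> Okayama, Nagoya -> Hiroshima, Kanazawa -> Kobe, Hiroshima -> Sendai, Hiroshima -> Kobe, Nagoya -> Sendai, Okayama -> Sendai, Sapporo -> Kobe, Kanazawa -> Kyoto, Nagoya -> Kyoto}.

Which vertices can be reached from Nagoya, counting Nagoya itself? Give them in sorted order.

Start at Nagoya.
Its neighbours: Hiroshima, Kyoto, Sendai.
Then their neighbours: Kanazawa, Kobe.
Then next layer: Sapporo.
Then next layer: Okayama.
Every vertex is now reached.

Hiroshima, Kanazawa, Kobe, Kyoto, Nagoya, Okayama, Sapporo, Sendai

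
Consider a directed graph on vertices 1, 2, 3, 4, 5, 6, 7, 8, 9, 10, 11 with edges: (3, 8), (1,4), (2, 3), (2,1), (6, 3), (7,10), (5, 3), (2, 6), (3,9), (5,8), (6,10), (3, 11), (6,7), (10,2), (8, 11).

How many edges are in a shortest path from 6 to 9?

Distance 0: 6.
Distance 1: 3, 7, 10.
Distance 2: 2, 8, 9, 11 — contains 9.

2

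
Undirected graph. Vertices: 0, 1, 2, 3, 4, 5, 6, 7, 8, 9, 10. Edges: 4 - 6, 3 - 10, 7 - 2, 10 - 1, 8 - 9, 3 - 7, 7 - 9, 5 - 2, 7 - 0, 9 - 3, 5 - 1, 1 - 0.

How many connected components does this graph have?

From 0: component {0, 1, 2, 3, 5, 7, 8, 9, 10}.
From 4: component {4, 6}.
That's 2 components.

2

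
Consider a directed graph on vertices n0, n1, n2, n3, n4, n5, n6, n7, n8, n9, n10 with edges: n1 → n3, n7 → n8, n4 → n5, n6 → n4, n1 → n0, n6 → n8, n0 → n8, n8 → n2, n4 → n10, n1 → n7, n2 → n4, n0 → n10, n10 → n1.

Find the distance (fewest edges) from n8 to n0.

Distance 0: n8.
Distance 1: n2.
Distance 2: n4.
Distance 3: n5, n10.
Distance 4: n1.
Distance 5: n0, n3, n7 — contains n0.

5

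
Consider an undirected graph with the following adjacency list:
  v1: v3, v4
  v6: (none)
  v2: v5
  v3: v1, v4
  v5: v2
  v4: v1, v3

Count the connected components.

3

From v1: component {v1, v3, v4}.
From v2: component {v2, v5}.
From v6: component {v6}.
That's 3 components.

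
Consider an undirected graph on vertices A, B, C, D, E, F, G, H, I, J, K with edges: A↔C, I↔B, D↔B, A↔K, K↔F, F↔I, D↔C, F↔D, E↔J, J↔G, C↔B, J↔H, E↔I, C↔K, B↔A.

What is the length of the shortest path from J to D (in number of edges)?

4

Distance 0: J.
Distance 1: E, G, H.
Distance 2: I.
Distance 3: B, F.
Distance 4: A, C, D, K — contains D.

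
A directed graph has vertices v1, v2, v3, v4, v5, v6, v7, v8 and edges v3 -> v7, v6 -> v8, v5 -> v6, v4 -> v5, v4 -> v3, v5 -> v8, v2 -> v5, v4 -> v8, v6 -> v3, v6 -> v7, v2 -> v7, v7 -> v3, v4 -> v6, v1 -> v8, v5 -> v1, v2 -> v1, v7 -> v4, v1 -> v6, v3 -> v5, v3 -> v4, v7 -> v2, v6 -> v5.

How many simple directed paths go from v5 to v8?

14

v5→v1→v6→v3→v4→v8
v5→v1→v6→v3→v7→v4→v8
v5→v1→v6→v7→v3→v4→v8
v5→v1→v6→v7→v4→v8
v5→v1→v6→v8
v5→v1→v8
v5→v6→v3→v4→v8
v5→v6→v3→v7→v2→v1→v8
v5→v6→v3→v7→v4→v8
v5→v6→v7→v2→v1→v8
v5→v6→v7→v3→v4→v8
v5→v6→v7→v4→v8
v5→v6→v8
v5→v8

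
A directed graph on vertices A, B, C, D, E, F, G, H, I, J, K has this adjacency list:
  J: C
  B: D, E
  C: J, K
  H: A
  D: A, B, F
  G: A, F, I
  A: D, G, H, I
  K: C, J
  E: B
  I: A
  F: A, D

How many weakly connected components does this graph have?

From A: component {A, B, D, E, F, G, H, I}.
From C: component {C, J, K}.
That's 2 components.

2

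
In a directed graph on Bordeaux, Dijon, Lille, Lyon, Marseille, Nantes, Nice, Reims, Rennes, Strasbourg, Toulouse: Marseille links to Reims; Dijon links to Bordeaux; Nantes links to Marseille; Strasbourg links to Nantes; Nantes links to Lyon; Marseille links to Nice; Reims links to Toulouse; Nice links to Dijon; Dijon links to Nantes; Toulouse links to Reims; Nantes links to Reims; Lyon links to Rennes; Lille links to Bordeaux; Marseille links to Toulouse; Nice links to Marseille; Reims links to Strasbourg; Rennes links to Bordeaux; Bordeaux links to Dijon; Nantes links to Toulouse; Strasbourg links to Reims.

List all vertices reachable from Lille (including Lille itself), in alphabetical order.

Start at Lille.
Its neighbours: Bordeaux.
Then their neighbours: Dijon.
Then next layer: Nantes.
Then next layer: Lyon, Marseille, Reims, Toulouse.
Then next layer: Nice, Rennes, Strasbourg.
Every vertex is now reached.

Bordeaux, Dijon, Lille, Lyon, Marseille, Nantes, Nice, Reims, Rennes, Strasbourg, Toulouse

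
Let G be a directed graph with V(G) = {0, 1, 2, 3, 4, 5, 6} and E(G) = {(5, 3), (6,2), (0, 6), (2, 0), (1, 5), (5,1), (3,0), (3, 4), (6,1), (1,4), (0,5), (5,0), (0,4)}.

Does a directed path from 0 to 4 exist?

Explore from 0.
Distance 1: reach 4, 5, 6.
Found 4.

Yes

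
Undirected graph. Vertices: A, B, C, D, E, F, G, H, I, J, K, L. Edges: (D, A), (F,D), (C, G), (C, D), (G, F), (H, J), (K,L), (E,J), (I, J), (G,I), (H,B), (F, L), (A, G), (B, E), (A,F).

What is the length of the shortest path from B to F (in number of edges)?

Distance 0: B.
Distance 1: E, H.
Distance 2: J.
Distance 3: I.
Distance 4: G.
Distance 5: A, C, F — contains F.

5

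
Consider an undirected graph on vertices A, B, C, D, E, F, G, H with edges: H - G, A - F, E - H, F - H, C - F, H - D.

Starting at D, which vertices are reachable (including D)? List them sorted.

Start at D.
Its neighbours: H.
Then their neighbours: E, F, G.
Then next layer: A, C.
Nothing further is reachable.

A, C, D, E, F, G, H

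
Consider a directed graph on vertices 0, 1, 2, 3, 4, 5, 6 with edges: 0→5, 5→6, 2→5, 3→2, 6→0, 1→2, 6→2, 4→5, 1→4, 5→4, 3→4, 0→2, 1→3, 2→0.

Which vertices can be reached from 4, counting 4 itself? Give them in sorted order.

Start at 4.
Its neighbours: 5.
Then their neighbours: 6.
Then next layer: 0, 2.
Nothing further is reachable.

0, 2, 4, 5, 6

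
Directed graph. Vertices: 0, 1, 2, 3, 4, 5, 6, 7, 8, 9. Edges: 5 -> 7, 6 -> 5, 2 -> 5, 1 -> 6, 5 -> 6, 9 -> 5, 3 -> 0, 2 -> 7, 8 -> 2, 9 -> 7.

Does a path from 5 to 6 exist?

Yes

Explore from 5.
Distance 1: reach 6, 7.
Found 6.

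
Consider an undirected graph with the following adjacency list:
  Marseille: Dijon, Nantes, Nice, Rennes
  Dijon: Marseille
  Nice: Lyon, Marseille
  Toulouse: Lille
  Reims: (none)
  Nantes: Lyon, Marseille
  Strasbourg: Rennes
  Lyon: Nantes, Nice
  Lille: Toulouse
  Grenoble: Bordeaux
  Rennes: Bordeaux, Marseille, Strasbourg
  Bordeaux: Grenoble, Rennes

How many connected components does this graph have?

From Bordeaux: component {Bordeaux, Dijon, Grenoble, Lyon, Marseille, Nantes, Nice, Rennes, Strasbourg}.
From Lille: component {Lille, Toulouse}.
From Reims: component {Reims}.
That's 3 components.

3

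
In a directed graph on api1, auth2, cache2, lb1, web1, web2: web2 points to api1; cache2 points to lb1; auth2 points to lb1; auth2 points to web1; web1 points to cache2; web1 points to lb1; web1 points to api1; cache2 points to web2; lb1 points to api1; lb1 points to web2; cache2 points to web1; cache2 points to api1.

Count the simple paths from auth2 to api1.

auth2→lb1→api1
auth2→lb1→web2→api1
auth2→web1→api1
auth2→web1→cache2→api1
auth2→web1→cache2→lb1→api1
auth2→web1→cache2→lb1→web2→api1
auth2→web1→cache2→web2→api1
auth2→web1→lb1→api1
auth2→web1→lb1→web2→api1

9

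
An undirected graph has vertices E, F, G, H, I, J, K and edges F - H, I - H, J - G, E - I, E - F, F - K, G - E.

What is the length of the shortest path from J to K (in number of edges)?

4

Distance 0: J.
Distance 1: G.
Distance 2: E.
Distance 3: F, I.
Distance 4: H, K — contains K.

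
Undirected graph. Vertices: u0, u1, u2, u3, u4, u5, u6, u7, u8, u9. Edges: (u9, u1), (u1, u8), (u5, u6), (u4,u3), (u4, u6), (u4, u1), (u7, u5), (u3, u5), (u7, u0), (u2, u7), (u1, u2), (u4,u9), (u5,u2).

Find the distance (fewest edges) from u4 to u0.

Distance 0: u4.
Distance 1: u1, u3, u6, u9.
Distance 2: u2, u5, u8.
Distance 3: u7.
Distance 4: u0 — contains u0.

4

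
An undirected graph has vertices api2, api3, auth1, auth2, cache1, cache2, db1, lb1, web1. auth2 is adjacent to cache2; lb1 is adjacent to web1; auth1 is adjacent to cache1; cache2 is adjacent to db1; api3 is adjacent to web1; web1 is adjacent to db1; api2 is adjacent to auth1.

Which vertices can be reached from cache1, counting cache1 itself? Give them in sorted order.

api2, auth1, cache1

Start at cache1.
Its neighbours: auth1.
Then their neighbours: api2.
Nothing further is reachable.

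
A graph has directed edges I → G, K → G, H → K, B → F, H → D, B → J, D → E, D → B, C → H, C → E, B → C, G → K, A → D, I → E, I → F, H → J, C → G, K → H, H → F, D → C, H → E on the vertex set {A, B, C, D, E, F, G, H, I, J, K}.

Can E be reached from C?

Explore from C.
Distance 1: reach E, G, H.
Found E.

Yes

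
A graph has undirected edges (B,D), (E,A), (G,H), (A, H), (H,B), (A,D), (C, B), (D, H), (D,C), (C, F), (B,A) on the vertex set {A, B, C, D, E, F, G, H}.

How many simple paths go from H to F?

10

H–A–B–C–F
H–A–B–D–C–F
H–A–D–B–C–F
H–A–D–C–F
H–B–A–D–C–F
H–B–C–F
H–B–D–C–F
H–D–A–B–C–F
H–D–B–C–F
H–D–C–F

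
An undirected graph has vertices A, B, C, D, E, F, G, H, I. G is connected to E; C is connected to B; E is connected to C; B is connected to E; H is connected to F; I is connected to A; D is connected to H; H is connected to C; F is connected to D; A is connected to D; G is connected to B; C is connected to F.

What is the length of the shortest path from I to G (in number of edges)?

6

Distance 0: I.
Distance 1: A.
Distance 2: D.
Distance 3: F, H.
Distance 4: C.
Distance 5: B, E.
Distance 6: G — contains G.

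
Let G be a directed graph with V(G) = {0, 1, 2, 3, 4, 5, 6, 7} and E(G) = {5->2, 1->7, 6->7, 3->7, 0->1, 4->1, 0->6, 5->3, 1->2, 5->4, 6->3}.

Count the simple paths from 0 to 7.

3

0→1→7
0→6→3→7
0→6→7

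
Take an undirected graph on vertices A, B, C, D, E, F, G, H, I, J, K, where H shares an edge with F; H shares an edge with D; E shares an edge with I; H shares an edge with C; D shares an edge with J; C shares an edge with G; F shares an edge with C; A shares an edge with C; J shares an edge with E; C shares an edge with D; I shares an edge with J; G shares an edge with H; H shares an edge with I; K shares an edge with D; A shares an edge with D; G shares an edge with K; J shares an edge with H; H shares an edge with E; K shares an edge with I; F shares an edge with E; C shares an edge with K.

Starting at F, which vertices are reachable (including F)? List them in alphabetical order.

Start at F.
Its neighbours: C, E, H.
Then their neighbours: A, D, G, I, J, K.
Nothing further is reachable.

A, C, D, E, F, G, H, I, J, K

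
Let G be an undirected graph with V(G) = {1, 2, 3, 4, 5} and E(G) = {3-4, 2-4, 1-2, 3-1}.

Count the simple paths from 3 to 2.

2

3–1–2
3–4–2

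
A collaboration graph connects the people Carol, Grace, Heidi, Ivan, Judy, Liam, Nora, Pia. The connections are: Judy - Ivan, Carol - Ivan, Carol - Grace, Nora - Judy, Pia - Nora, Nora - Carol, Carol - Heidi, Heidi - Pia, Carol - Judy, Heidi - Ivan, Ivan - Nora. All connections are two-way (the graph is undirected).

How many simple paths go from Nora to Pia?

11

Nora–Carol–Heidi–Pia
Nora–Carol–Ivan–Heidi–Pia
Nora–Carol–Judy–Ivan–Heidi–Pia
Nora–Ivan–Carol–Heidi–Pia
Nora–Ivan–Heidi–Pia
Nora–Ivan–Judy–Carol–Heidi–Pia
Nora–Judy–Carol–Heidi–Pia
Nora–Judy–Carol–Ivan–Heidi–Pia
Nora–Judy–Ivan–Carol–Heidi–Pia
Nora–Judy–Ivan–Heidi–Pia
Nora–Pia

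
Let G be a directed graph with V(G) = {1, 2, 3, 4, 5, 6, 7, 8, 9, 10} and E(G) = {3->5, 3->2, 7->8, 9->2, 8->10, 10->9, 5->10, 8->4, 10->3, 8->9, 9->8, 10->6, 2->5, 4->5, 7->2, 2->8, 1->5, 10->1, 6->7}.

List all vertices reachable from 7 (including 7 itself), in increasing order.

1, 2, 3, 4, 5, 6, 7, 8, 9, 10

Start at 7.
Its neighbours: 2, 8.
Then their neighbours: 4, 5, 9, 10.
Then next layer: 1, 3, 6.
Every vertex is now reached.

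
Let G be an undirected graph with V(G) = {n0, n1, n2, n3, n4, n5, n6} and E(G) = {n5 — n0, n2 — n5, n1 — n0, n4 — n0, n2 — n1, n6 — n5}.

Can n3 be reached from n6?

Explore from n6.
Distance 1: reach n5.
Distance 2: reach n0, n2.
Distance 3: reach n1, n4.
The search is exhausted without reaching n3; it lies in a different component.

No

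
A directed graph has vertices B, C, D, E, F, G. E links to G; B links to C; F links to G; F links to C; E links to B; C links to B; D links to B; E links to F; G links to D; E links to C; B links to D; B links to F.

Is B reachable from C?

Explore from C.
Distance 1: reach B.
Found B.

Yes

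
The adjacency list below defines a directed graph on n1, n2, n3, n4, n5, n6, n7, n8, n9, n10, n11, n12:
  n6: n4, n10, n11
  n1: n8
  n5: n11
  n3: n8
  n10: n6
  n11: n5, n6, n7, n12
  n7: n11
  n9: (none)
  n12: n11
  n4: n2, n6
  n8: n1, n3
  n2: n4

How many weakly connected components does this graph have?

From n1: component {n1, n3, n8}.
From n2: component {n2, n4, n5, n6, n7, n10, n11, n12}.
From n9: component {n9}.
That's 3 components.

3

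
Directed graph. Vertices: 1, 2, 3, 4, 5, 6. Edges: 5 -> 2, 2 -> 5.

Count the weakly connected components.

5

From 1: component {1}.
From 2: component {2, 5}.
From 3: component {3}.
From 4: component {4}.
From 6: component {6}.
That's 5 components.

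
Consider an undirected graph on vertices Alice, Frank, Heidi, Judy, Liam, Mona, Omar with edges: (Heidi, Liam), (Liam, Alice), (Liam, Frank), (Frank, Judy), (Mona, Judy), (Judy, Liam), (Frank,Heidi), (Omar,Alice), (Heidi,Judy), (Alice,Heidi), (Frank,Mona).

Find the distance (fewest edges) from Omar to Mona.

4

Distance 0: Omar.
Distance 1: Alice.
Distance 2: Heidi, Liam.
Distance 3: Frank, Judy.
Distance 4: Mona — contains Mona.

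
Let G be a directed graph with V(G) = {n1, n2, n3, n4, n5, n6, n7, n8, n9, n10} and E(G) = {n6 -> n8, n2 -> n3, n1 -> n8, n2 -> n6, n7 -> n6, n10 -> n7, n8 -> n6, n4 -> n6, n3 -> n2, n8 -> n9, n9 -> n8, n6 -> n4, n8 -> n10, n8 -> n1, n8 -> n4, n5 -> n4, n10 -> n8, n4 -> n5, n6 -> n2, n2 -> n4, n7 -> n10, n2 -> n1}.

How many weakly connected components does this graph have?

From n1: component {n1, n2, n3, n4, n5, n6, n7, n8, n9, n10}.
That's 1 component.

1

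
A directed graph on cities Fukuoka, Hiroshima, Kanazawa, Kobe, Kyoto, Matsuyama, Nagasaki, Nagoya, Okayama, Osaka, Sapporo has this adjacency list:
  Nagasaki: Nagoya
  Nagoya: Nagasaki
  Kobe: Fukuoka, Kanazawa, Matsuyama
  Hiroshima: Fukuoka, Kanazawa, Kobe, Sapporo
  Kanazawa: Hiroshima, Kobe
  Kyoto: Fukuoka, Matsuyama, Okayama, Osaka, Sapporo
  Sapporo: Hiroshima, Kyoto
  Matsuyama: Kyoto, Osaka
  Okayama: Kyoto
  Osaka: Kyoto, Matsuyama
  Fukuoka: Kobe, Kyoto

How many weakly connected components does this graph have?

2

From Fukuoka: component {Fukuoka, Hiroshima, Kanazawa, Kobe, Kyoto, Matsuyama, Okayama, Osaka, Sapporo}.
From Nagasaki: component {Nagasaki, Nagoya}.
That's 2 components.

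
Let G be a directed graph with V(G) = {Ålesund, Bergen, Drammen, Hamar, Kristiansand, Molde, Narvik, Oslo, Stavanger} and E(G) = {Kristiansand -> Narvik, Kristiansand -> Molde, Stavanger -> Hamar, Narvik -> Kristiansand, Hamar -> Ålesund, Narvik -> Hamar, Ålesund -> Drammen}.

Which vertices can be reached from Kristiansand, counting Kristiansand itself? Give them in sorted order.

Start at Kristiansand.
Its neighbours: Molde, Narvik.
Then their neighbours: Hamar.
Then next layer: Ålesund.
Then next layer: Drammen.
Nothing further is reachable.

Ålesund, Drammen, Hamar, Kristiansand, Molde, Narvik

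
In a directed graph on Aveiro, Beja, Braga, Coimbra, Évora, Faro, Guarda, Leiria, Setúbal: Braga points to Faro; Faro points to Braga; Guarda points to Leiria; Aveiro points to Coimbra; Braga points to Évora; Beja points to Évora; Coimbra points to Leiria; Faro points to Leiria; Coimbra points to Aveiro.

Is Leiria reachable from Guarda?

Explore from Guarda.
Distance 1: reach Leiria.
Found Leiria.

Yes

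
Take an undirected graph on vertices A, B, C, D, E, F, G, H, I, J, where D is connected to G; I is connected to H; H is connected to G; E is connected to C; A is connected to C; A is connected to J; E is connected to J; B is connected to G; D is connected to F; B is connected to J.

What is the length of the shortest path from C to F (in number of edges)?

Distance 0: C.
Distance 1: A, E.
Distance 2: J.
Distance 3: B.
Distance 4: G.
Distance 5: D, H.
Distance 6: F, I — contains F.

6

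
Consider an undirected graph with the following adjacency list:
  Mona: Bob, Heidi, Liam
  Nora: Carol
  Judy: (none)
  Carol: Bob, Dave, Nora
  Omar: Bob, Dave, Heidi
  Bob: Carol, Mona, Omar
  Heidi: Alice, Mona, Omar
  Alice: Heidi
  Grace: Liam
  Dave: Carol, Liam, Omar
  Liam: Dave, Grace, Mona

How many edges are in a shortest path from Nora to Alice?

Distance 0: Nora.
Distance 1: Carol.
Distance 2: Bob, Dave.
Distance 3: Liam, Mona, Omar.
Distance 4: Grace, Heidi.
Distance 5: Alice — contains Alice.

5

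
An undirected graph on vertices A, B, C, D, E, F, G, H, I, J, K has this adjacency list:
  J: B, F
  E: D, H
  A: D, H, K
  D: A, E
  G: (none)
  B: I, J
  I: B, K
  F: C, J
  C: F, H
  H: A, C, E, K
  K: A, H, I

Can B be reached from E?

Yes

Explore from E.
Distance 1: reach D, H.
Distance 2: reach A, C, K.
Distance 3: reach F, I.
Distance 4: reach B, J.
Found B.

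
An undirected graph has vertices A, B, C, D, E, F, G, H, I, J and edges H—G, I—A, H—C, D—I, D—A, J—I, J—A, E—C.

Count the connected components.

From A: component {A, D, I, J}.
From B: component {B}.
From C: component {C, E, G, H}.
From F: component {F}.
That's 4 components.

4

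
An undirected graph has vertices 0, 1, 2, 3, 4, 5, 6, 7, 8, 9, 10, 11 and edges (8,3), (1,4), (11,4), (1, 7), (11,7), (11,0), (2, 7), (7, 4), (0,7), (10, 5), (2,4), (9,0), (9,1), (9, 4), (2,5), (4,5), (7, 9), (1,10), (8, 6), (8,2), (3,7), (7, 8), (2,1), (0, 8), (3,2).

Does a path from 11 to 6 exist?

Yes

Explore from 11.
Distance 1: reach 0, 4, 7.
Distance 2: reach 1, 2, 3, 5, 8, 9.
Distance 3: reach 6, 10.
Found 6.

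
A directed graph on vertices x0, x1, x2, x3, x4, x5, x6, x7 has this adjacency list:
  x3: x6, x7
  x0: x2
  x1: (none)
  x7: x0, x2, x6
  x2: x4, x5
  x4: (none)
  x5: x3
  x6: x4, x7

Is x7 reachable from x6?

Explore from x6.
Distance 1: reach x4, x7.
Found x7.

Yes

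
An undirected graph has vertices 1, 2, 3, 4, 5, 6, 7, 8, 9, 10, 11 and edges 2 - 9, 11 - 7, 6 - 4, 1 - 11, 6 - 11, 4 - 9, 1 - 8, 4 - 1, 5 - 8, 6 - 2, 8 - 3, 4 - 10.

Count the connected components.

From 1: component {1, 2, 3, 4, 5, 6, 7, 8, 9, 10, 11}.
That's 1 component.

1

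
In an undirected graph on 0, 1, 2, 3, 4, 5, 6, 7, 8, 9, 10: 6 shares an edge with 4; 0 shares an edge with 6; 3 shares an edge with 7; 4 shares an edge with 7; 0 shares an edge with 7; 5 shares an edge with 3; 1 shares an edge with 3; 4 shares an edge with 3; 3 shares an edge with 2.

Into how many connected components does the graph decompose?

4

From 0: component {0, 1, 2, 3, 4, 5, 6, 7}.
From 8: component {8}.
From 9: component {9}.
From 10: component {10}.
That's 4 components.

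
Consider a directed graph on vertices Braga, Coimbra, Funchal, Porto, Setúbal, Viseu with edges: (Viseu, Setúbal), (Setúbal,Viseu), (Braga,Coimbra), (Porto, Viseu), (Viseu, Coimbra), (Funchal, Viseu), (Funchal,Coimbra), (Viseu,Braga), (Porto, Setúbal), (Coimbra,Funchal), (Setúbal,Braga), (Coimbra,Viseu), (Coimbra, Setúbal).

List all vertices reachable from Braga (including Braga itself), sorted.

Braga, Coimbra, Funchal, Setúbal, Viseu

Start at Braga.
Its neighbours: Coimbra.
Then their neighbours: Funchal, Setúbal, Viseu.
Nothing further is reachable.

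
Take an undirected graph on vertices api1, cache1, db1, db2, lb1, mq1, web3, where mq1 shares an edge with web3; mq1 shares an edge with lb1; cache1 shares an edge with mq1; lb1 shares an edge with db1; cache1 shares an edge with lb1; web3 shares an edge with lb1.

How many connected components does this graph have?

3

From api1: component {api1}.
From cache1: component {cache1, db1, lb1, mq1, web3}.
From db2: component {db2}.
That's 3 components.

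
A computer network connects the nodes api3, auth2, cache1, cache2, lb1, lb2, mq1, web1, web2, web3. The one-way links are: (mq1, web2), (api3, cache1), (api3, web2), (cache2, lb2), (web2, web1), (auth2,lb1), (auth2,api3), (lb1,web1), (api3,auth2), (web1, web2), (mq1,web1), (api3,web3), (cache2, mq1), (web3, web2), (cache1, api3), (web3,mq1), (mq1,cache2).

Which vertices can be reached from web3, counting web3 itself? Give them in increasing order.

cache2, lb2, mq1, web1, web2, web3

Start at web3.
Its neighbours: mq1, web2.
Then their neighbours: cache2, web1.
Then next layer: lb2.
Nothing further is reachable.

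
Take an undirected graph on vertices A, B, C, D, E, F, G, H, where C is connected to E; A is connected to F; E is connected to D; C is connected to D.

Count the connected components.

From A: component {A, F}.
From B: component {B}.
From C: component {C, D, E}.
From G: component {G}.
From H: component {H}.
That's 5 components.

5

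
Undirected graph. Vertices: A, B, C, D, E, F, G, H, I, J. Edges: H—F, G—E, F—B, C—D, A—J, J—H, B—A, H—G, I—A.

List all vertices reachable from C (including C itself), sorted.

Start at C.
Its neighbours: D.
Nothing further is reachable.

C, D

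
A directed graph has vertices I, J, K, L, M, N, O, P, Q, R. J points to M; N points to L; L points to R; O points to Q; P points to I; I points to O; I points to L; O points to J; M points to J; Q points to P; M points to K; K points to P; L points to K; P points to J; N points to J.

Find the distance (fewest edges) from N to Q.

Distance 0: N.
Distance 1: J, L.
Distance 2: K, M, R.
Distance 3: P.
Distance 4: I.
Distance 5: O.
Distance 6: Q — contains Q.

6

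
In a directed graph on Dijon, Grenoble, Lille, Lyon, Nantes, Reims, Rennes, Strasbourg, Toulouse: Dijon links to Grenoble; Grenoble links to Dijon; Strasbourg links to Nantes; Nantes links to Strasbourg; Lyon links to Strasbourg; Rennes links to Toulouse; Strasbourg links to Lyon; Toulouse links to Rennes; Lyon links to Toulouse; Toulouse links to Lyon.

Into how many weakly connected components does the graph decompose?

From Dijon: component {Dijon, Grenoble}.
From Lille: component {Lille}.
From Lyon: component {Lyon, Nantes, Rennes, Strasbourg, Toulouse}.
From Reims: component {Reims}.
That's 4 components.

4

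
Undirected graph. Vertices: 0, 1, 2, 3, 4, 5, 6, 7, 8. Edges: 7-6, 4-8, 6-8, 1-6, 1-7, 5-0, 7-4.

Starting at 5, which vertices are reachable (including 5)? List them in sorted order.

0, 5

Start at 5.
Its neighbours: 0.
Nothing further is reachable.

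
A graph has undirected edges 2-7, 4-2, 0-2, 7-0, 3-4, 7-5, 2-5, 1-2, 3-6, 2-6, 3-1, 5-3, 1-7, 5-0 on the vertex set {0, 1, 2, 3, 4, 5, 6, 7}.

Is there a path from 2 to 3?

Explore from 2.
Distance 1: reach 0, 1, 4, 5, 6, 7.
Distance 2: reach 3.
Found 3.

Yes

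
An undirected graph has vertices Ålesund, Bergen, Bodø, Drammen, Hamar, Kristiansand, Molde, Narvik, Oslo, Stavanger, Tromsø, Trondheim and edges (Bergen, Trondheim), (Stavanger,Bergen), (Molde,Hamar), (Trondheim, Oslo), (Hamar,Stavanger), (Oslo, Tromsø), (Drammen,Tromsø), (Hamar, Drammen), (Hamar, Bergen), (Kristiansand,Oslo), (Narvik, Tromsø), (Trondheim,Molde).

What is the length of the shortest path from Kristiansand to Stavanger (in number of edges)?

Distance 0: Kristiansand.
Distance 1: Oslo.
Distance 2: Tromsø, Trondheim.
Distance 3: Bergen, Drammen, Molde, Narvik.
Distance 4: Hamar, Stavanger — contains Stavanger.

4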